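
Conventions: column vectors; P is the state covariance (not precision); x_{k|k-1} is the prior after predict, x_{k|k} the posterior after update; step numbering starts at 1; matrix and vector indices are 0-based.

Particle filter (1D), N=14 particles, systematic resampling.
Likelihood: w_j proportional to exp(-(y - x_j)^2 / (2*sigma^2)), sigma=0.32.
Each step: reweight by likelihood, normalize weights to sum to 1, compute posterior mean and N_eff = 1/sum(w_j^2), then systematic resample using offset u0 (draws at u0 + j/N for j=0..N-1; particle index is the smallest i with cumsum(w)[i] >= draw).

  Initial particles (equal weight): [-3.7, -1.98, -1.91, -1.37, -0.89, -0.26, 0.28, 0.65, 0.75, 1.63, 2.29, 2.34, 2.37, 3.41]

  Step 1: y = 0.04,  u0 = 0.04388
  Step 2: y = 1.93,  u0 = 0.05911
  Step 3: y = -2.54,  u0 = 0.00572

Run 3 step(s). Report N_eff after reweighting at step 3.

step 1: w=[0.0000, 0.0000, 0.0000, 0.0000, 0.0088, 0.3878, 0.4542, 0.0978, 0.0513, 0.0000, 0.0000, 0.0000, 0.0000, 0.0000]  mean=0.1205  Neff=2.7102  idx=[5, 5, 5, 5, 5, 6, 6, 6, 6, 6, 6, 6, 7, 8]
step 2: w=[0.0000, 0.0000, 0.0000, 0.0000, 0.0000, 0.0012, 0.0012, 0.0012, 0.0012, 0.0012, 0.0012, 0.0012, 0.2294, 0.7625]  mean=0.7233  Neff=1.5771  idx=[12, 12, 12, 13, 13, 13, 13, 13, 13, 13, 13, 13, 13, 13]
step 3: w=[0.2886, 0.2886, 0.2886, 0.0122, 0.0122, 0.0122, 0.0122, 0.0122, 0.0122, 0.0122, 0.0122, 0.0122, 0.0122, 0.0122]  mean=0.6634  Neff=3.9756  idx=[0, 0, 0, 0, 1, 1, 1, 1, 1, 2, 2, 2, 2, 8]

N_eff = 3.9756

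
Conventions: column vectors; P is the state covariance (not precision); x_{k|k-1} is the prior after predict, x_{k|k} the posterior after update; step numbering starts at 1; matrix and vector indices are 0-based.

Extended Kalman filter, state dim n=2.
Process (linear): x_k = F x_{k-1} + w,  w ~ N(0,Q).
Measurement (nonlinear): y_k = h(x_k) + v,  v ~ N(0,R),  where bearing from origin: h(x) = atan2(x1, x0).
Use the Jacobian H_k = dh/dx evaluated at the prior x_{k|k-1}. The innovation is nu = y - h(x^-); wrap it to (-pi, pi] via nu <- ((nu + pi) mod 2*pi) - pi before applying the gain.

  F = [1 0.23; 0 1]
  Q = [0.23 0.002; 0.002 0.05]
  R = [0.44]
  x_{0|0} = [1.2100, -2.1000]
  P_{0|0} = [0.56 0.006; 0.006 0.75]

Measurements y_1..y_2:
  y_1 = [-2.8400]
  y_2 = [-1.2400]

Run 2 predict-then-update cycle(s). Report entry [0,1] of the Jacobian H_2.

H_jac[0,1] = -0.1126

step 1: x^-=[0.7270, -2.1000]  P^-=[0.8324 0.1805; 0.1805 0.8000]  H_jac=[0.4252 0.1472]  S=[0.6305]  K=[0.6036; 0.3085]  nu=[-1.6025]  x^+=[-0.2403, -2.5944]  P^+=[0.6027 0.0631; 0.0631 0.7400]
step 2: x^-=[-0.8370, -2.5944]  P^-=[0.9009 0.2353; 0.2353 0.7900]  H_jac=[0.3491 -0.1126]  S=[0.5413]  K=[0.5321; -0.0126]  nu=[0.6429]  x^+=[-0.4949, -2.6025]  P^+=[0.7477 0.2389; 0.2389 0.7899]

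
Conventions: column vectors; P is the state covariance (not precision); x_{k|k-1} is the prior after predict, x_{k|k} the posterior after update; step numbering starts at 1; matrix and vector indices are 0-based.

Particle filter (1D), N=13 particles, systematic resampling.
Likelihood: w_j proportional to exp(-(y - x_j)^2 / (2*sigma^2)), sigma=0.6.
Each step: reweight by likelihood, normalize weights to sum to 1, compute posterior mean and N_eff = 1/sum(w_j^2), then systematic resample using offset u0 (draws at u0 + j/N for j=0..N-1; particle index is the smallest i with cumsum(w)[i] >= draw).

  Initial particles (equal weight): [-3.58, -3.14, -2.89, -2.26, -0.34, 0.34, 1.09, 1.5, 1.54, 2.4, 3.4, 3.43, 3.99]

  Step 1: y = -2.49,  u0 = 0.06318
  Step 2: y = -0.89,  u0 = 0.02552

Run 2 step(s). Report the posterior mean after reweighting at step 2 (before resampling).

post_mean = -2.2913

step 1: w=[0.0774, 0.2243, 0.3229, 0.3747, 0.0007, 0.0000, 0.0000, 0.0000, 0.0000, 0.0000, 0.0000, 0.0000, 0.0000]  mean=-2.7617  Neff=3.3225  idx=[0, 1, 1, 1, 2, 2, 2, 2, 3, 3, 3, 3, 3]
step 2: w=[0.0001, 0.0023, 0.0023, 0.0023, 0.0100, 0.0100, 0.0100, 0.0100, 0.1906, 0.1906, 0.1906, 0.1906, 0.1906]  mean=-2.2913  Neff=5.4919  idx=[5, 8, 8, 9, 9, 9, 10, 10, 11, 11, 11, 12, 12]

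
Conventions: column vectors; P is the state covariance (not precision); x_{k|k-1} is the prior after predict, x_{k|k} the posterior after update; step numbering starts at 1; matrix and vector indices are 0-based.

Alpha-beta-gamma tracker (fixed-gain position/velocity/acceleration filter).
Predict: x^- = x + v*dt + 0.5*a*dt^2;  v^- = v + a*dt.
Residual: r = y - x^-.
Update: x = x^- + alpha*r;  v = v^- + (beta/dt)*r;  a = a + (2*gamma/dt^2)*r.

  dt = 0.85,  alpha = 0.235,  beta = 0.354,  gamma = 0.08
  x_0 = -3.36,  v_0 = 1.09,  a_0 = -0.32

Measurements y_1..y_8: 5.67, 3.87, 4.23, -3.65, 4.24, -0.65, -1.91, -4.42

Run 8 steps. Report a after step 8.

a_post = -0.1094

step 1: x_pred=-2.5491  r=8.2191  x^+=-0.6176  v^+=4.2410  a^+=1.5001
step 2: x_pred=3.5292  r=0.3408  x^+=3.6093  v^+=5.6581  a^+=1.5756
step 3: x_pred=8.9878  r=-4.7578  x^+=7.8697  v^+=5.0159  a^+=0.5220
step 4: x_pred=12.3218  r=-15.9718  x^+=8.5684  v^+=-1.1922  a^+=-3.0150
step 5: x_pred=6.4658  r=-2.2258  x^+=5.9428  v^+=-4.6820  a^+=-3.5079
step 6: x_pred=0.6958  r=-1.3458  x^+=0.3796  v^+=-8.2242  a^+=-3.8060
step 7: x_pred=-7.9860  r=6.0760  x^+=-6.5581  v^+=-8.9289  a^+=-2.4604
step 8: x_pred=-15.0365  r=10.6165  x^+=-12.5416  v^+=-6.5988  a^+=-0.1094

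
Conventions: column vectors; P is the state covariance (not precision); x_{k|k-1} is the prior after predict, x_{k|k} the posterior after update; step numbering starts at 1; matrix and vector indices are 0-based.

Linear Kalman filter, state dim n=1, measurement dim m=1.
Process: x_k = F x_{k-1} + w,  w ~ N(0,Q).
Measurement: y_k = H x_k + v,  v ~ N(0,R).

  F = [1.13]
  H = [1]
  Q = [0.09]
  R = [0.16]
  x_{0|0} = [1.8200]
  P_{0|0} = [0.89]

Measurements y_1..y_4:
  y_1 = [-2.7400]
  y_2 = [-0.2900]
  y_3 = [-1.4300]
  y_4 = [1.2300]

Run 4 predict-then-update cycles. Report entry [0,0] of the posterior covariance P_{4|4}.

P_post[0,0] = 0.0904

step 1: x^-=[2.0566]  P^-=[1.2264]  S=[1.3864]  K=[0.8846]  nu=[-4.7966]  x^+=[-2.1865]  P^+=[0.1415]
step 2: x^-=[-2.4707]  P^-=[0.2707]  S=[0.4307]  K=[0.6285]  nu=[2.1807]  x^+=[-1.1001]  P^+=[0.1006]
step 3: x^-=[-1.2431]  P^-=[0.2184]  S=[0.3784]  K=[0.5772]  nu=[-0.1869]  x^+=[-1.3510]  P^+=[0.0923]
step 4: x^-=[-1.5266]  P^-=[0.2079]  S=[0.3679]  K=[0.5651]  nu=[2.7566]  x^+=[0.0312]  P^+=[0.0904]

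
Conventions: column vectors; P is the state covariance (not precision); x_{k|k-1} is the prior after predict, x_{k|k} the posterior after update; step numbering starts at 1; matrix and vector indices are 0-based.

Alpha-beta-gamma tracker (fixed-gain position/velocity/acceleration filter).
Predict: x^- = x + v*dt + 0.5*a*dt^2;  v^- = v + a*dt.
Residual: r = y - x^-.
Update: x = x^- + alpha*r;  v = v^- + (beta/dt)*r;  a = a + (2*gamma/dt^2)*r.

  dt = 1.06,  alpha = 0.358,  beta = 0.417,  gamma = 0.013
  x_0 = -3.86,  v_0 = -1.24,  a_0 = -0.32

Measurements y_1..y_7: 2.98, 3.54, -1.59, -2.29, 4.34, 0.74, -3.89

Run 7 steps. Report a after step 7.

step 1: x_pred=-5.3542  r=8.3342  x^+=-2.3705  v^+=1.6994  a^+=-0.1271
step 2: x_pred=-0.6406  r=4.1806  x^+=0.8561  v^+=3.2093  a^+=-0.0304
step 3: x_pred=4.2408  r=-5.8308  x^+=2.1534  v^+=0.8832  a^+=-0.1653
step 4: x_pred=2.9967  r=-5.2867  x^+=1.1041  v^+=-1.3718  a^+=-0.2877
step 5: x_pred=-0.5117  r=4.8517  x^+=1.2252  v^+=0.2319  a^+=-0.1754
step 6: x_pred=1.3725  r=-0.6325  x^+=1.1461  v^+=-0.2029  a^+=-0.1900
step 7: x_pred=0.8243  r=-4.7143  x^+=-0.8634  v^+=-2.2589  a^+=-0.2991

a_post = -0.2991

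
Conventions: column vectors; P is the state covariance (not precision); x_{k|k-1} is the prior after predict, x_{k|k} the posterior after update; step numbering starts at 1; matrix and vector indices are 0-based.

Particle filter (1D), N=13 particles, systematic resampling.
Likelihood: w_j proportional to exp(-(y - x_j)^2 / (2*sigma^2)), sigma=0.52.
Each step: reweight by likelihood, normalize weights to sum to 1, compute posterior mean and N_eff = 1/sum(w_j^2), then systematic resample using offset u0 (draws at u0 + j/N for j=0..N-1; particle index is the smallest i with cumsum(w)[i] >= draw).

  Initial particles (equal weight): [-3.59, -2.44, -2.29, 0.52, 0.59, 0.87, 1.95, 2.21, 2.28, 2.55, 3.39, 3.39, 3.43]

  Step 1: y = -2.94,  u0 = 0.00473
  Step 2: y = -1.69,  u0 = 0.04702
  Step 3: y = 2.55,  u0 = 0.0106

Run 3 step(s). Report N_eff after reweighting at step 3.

N_eff = 6.9167

step 1: w=[0.2962, 0.4075, 0.2962, 0.0000, 0.0000, 0.0000, 0.0000, 0.0000, 0.0000, 0.0000, 0.0000, 0.0000, 0.0000]  mean=-2.7362  Neff=2.9275  idx=[0, 0, 0, 0, 1, 1, 1, 1, 1, 1, 2, 2, 2]
step 2: w=[0.0003, 0.0003, 0.0003, 0.0003, 0.0964, 0.0964, 0.0964, 0.0964, 0.0964, 0.0964, 0.1401, 0.1401, 0.1401]  mean=-2.3785  Neff=8.7232  idx=[4, 5, 6, 6, 7, 8, 9, 10, 10, 11, 11, 12, 12]
step 3: w=[0.0101, 0.0101, 0.0101, 0.0101, 0.0101, 0.0101, 0.0101, 0.1548, 0.1548, 0.1548, 0.1548, 0.1548, 0.1548]  mean=-2.3006  Neff=6.9167  idx=[1, 7, 7, 8, 8, 9, 9, 10, 10, 11, 11, 12, 12]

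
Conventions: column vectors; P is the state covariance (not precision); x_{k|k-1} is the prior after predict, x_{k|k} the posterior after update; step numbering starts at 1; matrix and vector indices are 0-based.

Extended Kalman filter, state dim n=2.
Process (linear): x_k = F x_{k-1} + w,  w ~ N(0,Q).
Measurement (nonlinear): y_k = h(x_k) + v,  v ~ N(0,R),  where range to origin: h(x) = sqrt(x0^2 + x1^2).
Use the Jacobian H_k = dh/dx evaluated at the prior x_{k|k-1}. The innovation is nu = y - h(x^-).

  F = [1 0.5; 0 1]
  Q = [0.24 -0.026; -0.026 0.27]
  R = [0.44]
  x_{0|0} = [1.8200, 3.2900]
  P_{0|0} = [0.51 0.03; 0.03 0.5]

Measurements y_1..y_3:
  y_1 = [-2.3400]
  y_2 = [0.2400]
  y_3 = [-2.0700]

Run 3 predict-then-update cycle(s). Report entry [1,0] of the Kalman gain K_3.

step 1: x^-=[3.4650, 3.2900]  P^-=[0.9050 0.2540; 0.2540 0.7700]  H_jac=[0.7252 0.6886]  S=[1.5347]  K=[0.5416; 0.4655]  nu=[-7.1181]  x^+=[-0.3902, -0.0235]  P^+=[0.4548 -0.1329; -0.1329 0.4375]
step 2: x^-=[-0.4020, -0.0235]  P^-=[0.6713 0.0598; 0.0598 0.7075]  H_jac=[-0.9983 -0.0584]  S=[1.1184]  K=[-0.6023; -0.0903]  nu=[-0.1627]  x^+=[-0.3040, -0.0088]  P^+=[0.2655 -0.0010; -0.0010 0.6983]
step 3: x^-=[-0.3084, -0.0088]  P^-=[0.6791 0.3221; 0.3221 0.9683]  H_jac=[-0.9996 -0.0285]  S=[1.1377]  K=[-0.6047; -0.3073]  nu=[-2.3785]  x^+=[1.1300, 0.7222]  P^+=[0.2630 0.1107; 0.1107 0.8609]

K[1,0] = -0.3073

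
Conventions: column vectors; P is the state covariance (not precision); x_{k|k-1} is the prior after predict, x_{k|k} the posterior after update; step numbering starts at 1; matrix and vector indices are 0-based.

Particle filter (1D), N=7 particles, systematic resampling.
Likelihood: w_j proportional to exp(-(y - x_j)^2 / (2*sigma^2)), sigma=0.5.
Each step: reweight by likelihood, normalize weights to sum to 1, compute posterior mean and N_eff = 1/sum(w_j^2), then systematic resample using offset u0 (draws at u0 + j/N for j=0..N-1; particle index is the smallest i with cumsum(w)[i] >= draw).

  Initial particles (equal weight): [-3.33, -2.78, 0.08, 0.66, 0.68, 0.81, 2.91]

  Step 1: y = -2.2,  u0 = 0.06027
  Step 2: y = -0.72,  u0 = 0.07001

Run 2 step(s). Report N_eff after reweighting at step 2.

step 1: w=[0.1323, 0.8677, 0.0001, 0.0000, 0.0000, 0.0000, 0.0000]  mean=-2.8526  Neff=1.2981  idx=[0, 1, 1, 1, 1, 1, 1]
step 2: w=[0.0010, 0.1665, 0.1665, 0.1665, 0.1665, 0.1665, 0.1665]  mean=-2.7805  Neff=6.0117  idx=[1, 2, 3, 3, 4, 5, 6]

N_eff = 6.0117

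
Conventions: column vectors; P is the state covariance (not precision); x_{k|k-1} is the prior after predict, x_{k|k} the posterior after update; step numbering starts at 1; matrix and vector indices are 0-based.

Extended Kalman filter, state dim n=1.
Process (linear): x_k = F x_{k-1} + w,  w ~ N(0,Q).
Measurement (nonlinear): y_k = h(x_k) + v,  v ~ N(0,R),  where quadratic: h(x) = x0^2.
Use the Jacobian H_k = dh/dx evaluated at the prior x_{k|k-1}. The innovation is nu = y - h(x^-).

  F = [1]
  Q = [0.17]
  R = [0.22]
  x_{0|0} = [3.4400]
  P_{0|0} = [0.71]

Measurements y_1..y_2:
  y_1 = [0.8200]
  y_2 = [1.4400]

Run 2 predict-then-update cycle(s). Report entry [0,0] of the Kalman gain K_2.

K[0,0] = 0.2478

step 1: x^-=[3.4400]  P^-=[0.8800]  H_jac=[6.8800]  S=[41.8743]  K=[0.1446]  nu=[-11.0136]  x^+=[1.8476]  P^+=[0.0046]
step 2: x^-=[1.8476]  P^-=[0.1746]  H_jac=[3.6952]  S=[2.6044]  K=[0.2478]  nu=[-1.9736]  x^+=[1.3586]  P^+=[0.0148]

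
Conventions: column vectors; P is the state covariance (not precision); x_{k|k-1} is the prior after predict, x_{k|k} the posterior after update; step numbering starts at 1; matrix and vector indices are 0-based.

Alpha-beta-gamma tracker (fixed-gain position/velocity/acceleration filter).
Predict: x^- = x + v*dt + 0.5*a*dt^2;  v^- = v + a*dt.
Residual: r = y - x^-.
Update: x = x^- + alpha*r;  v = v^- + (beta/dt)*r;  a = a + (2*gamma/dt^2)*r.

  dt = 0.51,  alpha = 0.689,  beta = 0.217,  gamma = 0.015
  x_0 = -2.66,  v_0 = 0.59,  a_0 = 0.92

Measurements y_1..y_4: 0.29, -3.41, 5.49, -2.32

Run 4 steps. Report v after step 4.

v_post = 1.7024

step 1: x_pred=-2.2395  r=2.5295  x^+=-0.4967  v^+=2.1355  a^+=1.2117
step 2: x_pred=0.7500  r=-4.1600  x^+=-2.1162  v^+=0.9834  a^+=0.7319
step 3: x_pred=-1.5195  r=7.0095  x^+=3.3100  v^+=4.3392  a^+=1.5404
step 4: x_pred=5.7233  r=-8.0433  x^+=0.1815  v^+=1.7024  a^+=0.6127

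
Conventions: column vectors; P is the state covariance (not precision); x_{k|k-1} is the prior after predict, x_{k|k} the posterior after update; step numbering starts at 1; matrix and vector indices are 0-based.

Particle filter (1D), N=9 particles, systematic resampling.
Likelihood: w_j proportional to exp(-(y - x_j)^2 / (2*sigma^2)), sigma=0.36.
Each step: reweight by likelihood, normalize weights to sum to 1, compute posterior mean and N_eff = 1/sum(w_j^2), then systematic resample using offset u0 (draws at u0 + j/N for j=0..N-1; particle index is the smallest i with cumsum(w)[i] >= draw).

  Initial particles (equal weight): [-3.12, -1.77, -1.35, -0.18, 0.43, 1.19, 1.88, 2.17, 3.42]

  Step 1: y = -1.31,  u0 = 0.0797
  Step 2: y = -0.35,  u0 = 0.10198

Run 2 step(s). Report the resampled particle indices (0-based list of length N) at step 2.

resampled_idx = [3, 4, 4, 5, 6, 6, 7, 8, 8]

step 1: w=[0.0000, 0.3063, 0.6887, 0.0050, 0.0000, 0.0000, 0.0000, 0.0000, 0.0000]  mean=-1.4728  Neff=1.7602  idx=[1, 1, 1, 2, 2, 2, 2, 2, 2]
step 2: w=[0.0033, 0.0033, 0.0033, 0.1650, 0.1650, 0.1650, 0.1650, 0.1650, 0.1650]  mean=-1.3541  Neff=6.1183  idx=[3, 4, 4, 5, 6, 6, 7, 8, 8]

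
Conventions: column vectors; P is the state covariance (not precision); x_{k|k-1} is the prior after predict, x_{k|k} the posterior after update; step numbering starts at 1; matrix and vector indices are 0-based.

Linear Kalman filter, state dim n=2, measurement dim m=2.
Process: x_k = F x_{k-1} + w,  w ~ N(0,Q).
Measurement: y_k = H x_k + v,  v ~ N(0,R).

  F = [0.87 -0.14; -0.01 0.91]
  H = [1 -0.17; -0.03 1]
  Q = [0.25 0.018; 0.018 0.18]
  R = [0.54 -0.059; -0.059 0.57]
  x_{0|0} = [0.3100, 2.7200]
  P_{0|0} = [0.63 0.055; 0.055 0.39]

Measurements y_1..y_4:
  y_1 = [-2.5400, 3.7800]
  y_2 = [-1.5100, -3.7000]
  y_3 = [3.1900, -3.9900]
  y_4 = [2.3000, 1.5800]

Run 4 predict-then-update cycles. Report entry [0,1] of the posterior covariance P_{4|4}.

step 1: x^-=[-0.1111, 2.4721]  P^-=[0.7211 0.0065; 0.0065 0.5020]  S=[1.2734 -0.1595; -0.1595 1.0723]  K=[0.5743 0.0713; -0.0034 0.4675]  nu=[-2.0086, 1.3046]  x^+=[-1.1718, 3.0888]  P^+=[0.3087 0.0160; 0.0160 0.2672]
step 2: x^-=[-1.4519, 2.8225]  P^-=[0.4850 -0.0060; -0.0060 0.4010]  S=[1.0386 -0.1478; -0.1478 0.9718]  K=[0.4752 0.0511; -0.0130 0.4108]  nu=[0.4217, -6.5661]  x^+=[-1.5869, 0.1195]  P^+=[0.2551 0.0087; 0.0087 0.2352]
step 3: x^-=[-1.3973, 0.1246]  P^-=[0.4455 -0.0073; -0.0073 0.3746]  S=[0.9988 -0.1433; -0.1433 0.9455]  K=[0.4540 0.0470; -0.0144 0.3943]  nu=[4.6085, -4.1565]  x^+=[0.4997, -1.5808]  P^+=[0.2437 0.0073; 0.0073 0.2258]
step 4: x^-=[0.6560, -1.4435]  P^-=[0.4371 -0.0071; -0.0071 0.3669]  S=[0.9901 -0.1416; -0.1416 0.9377]  K=[0.4493 0.0463; -0.0145 0.3893]  nu=[1.3986, 3.0432]  x^+=[1.4253, -0.2790]  P^+=[0.2411 0.0071; 0.0071 0.2230]

P_post[0,1] = 0.0071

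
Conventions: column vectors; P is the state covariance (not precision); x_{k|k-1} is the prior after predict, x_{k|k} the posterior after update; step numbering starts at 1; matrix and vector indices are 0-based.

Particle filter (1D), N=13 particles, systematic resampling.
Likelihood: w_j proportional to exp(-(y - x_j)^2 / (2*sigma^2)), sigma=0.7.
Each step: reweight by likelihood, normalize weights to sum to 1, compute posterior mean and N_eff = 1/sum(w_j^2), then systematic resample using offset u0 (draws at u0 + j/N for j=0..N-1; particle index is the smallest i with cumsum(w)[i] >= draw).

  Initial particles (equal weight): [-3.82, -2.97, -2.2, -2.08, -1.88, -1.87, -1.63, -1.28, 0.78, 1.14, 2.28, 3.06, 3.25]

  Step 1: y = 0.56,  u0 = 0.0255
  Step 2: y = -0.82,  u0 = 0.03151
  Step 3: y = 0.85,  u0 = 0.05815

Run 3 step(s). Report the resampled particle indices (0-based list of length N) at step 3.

step 1: w=[0.0000, 0.0000, 0.0002, 0.0005, 0.0013, 0.0014, 0.0043, 0.0180, 0.5416, 0.4037, 0.0278, 0.0010, 0.0004]  mean=0.9136  Neff=2.1864  idx=[7, 8, 8, 8, 8, 8, 8, 8, 9, 9, 9, 9, 9]
step 2: w=[0.5680, 0.0517, 0.0517, 0.0517, 0.0517, 0.0517, 0.0517, 0.0517, 0.0140, 0.0140, 0.0140, 0.0140, 0.0140]  mean=-0.3650  Neff=2.9209  idx=[0, 0, 0, 0, 0, 0, 0, 1, 2, 4, 5, 6, 9]
step 3: w=[0.0016, 0.0016, 0.0016, 0.0016, 0.0016, 0.0016, 0.0016, 0.1669, 0.1669, 0.1669, 0.1669, 0.1669, 0.1540]  mean=0.8118  Neff=6.1340  idx=[7, 7, 8, 8, 9, 9, 10, 10, 10, 11, 11, 12, 12]

resampled_idx = [7, 7, 8, 8, 9, 9, 10, 10, 10, 11, 11, 12, 12]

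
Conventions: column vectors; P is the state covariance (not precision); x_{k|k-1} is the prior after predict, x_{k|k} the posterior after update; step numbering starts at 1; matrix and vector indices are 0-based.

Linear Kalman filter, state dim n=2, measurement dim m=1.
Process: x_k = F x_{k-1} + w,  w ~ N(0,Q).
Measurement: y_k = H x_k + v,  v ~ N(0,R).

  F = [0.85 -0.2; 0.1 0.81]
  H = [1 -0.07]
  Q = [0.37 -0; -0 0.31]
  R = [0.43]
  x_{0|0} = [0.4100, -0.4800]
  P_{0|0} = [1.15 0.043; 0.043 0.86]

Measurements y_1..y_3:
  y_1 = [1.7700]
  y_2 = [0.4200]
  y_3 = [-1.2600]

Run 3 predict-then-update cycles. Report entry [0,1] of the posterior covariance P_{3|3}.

P_post[0,1] = -0.0157

step 1: x^-=[0.4445, -0.3478]  P^-=[1.2207 -0.0128; -0.0128 0.8927]  S=[1.6568]  K=[0.7373; -0.0455]  nu=[1.3012]  x^+=[1.4038, -0.4069]  P^+=[0.3200 0.0427; 0.0427 0.8893]
step 2: x^-=[1.2746, -0.1892]  P^-=[0.6223 -0.0883; -0.0883 0.9036]  S=[1.0691]  K=[0.5879; -0.1418]  nu=[-0.8679]  x^+=[0.7644, -0.0662]  P^+=[0.2528 0.0008; 0.0008 0.8821]
step 3: x^-=[0.6630, 0.0228]  P^-=[0.5877 -0.1209; -0.1209 0.8914]  S=[1.0390]  K=[0.5738; -0.1764]  nu=[-1.9214]  x^+=[-0.4395, 0.3618]  P^+=[0.2456 -0.0157; -0.0157 0.8591]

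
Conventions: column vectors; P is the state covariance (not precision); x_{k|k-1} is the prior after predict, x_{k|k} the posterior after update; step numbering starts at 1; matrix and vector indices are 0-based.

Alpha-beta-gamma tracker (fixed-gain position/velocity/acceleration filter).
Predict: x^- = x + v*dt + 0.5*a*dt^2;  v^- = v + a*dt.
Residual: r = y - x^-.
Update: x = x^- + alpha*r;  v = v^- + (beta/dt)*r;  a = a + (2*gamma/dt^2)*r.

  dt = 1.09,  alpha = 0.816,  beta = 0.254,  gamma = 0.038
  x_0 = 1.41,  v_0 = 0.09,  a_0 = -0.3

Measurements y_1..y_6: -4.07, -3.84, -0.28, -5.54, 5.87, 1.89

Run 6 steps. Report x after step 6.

step 1: x_pred=1.3299  r=-5.3999  x^+=-3.0764  v^+=-1.4953  a^+=-0.6454
step 2: x_pred=-5.0897  r=1.2497  x^+=-4.0700  v^+=-1.9076  a^+=-0.5655
step 3: x_pred=-6.4852  r=6.2052  x^+=-1.4217  v^+=-1.0780  a^+=-0.1685
step 4: x_pred=-2.6969  r=-2.8431  x^+=-5.0169  v^+=-1.9242  a^+=-0.3504
step 5: x_pred=-7.3224  r=13.1924  x^+=3.4426  v^+=0.7680  a^+=0.4935
step 6: x_pred=4.5729  r=-2.6829  x^+=2.3836  v^+=0.6807  a^+=0.3219

x_post = 2.3836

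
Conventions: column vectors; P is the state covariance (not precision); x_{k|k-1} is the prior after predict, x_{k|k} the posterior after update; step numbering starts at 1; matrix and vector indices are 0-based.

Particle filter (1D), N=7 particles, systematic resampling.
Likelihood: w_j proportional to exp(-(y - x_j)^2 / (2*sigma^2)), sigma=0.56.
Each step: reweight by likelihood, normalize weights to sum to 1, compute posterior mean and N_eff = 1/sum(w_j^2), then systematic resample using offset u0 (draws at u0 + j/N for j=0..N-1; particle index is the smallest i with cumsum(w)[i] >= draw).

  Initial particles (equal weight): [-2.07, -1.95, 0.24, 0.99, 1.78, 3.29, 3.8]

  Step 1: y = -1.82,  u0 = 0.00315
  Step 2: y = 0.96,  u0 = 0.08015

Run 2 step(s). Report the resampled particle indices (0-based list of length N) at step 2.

step 1: w=[0.4815, 0.5178, 0.0006, 0.0000, 0.0000, 0.0000, 0.0000]  mean=-2.0064  Neff=1.9998  idx=[0, 0, 0, 0, 1, 1, 1]
step 2: w=[0.0749, 0.0749, 0.0749, 0.0749, 0.2334, 0.2334, 0.2334]  mean=-1.9860  Neff=5.3783  idx=[1, 2, 4, 4, 5, 6, 6]

resampled_idx = [1, 2, 4, 4, 5, 6, 6]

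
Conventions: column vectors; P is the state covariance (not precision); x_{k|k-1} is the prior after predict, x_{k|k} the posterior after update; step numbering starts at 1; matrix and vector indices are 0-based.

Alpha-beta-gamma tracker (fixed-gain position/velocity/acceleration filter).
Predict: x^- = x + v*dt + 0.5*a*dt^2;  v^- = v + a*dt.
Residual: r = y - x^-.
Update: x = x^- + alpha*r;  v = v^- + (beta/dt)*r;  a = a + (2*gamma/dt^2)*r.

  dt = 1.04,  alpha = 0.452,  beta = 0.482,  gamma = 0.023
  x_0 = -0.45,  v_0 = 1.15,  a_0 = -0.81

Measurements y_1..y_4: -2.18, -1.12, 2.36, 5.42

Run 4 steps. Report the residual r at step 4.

step 1: x_pred=0.3080  r=-2.4880  x^+=-0.8166  v^+=-0.8455  a^+=-0.9158
step 2: x_pred=-2.1912  r=1.0712  x^+=-1.7070  v^+=-1.3015  a^+=-0.8703
step 3: x_pred=-3.5312  r=5.8912  x^+=-0.8684  v^+=0.5238  a^+=-0.6197
step 4: x_pred=-0.6588  r=6.0788  x^+=2.0888  v^+=2.6966  a^+=-0.3612

resid = 6.0788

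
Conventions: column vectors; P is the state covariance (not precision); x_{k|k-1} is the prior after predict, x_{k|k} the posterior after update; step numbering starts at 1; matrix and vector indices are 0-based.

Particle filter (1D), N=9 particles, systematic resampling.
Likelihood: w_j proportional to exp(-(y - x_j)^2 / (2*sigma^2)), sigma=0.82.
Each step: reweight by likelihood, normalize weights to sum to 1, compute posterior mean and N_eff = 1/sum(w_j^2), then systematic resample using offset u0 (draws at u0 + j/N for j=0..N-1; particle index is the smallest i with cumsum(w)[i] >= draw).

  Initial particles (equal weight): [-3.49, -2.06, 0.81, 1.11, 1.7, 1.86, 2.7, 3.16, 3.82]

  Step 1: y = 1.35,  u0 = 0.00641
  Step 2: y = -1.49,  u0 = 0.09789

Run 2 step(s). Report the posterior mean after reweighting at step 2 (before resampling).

post_mean = 0.9314

step 1: w=[0.0000, 0.0000, 0.2088, 0.2484, 0.2367, 0.2137, 0.0669, 0.0227, 0.0028]  mean=1.5075  Neff=4.7170  idx=[2, 2, 3, 3, 3, 4, 4, 5, 5]
step 2: w=[0.3244, 0.3244, 0.1087, 0.1087, 0.1087, 0.0086, 0.0086, 0.0039, 0.0039]  mean=0.9314  Neff=4.0632  idx=[0, 0, 0, 1, 1, 2, 3, 4, 6]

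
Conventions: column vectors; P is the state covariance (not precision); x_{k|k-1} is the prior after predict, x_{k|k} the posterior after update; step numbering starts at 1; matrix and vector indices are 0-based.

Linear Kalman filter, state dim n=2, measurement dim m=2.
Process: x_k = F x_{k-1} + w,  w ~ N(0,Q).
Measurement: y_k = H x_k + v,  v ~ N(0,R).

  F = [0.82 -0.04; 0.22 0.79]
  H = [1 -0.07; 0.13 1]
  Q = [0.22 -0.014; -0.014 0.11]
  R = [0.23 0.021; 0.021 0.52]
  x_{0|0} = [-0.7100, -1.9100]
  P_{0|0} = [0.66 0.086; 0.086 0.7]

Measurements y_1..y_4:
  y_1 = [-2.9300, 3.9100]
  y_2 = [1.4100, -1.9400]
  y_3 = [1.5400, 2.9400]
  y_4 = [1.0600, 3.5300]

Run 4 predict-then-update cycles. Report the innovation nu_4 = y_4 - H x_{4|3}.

innov = [0.3329, 2.6574]

step 1: x^-=[-0.5058, -1.6651]  P^-=[0.6593 0.1379; 0.1379 0.6087]  S=[0.8729 0.2007; 0.2007 1.1757]  K=[0.7291 0.0657; -0.0140 0.5354]  nu=[-2.5408, 5.6409]  x^+=[-1.9875, 1.3903]  P^+=[0.1710 0.0273; 0.0273 0.2746]
step 2: x^-=[-1.6854, 0.6611]  P^-=[0.3336 0.0256; 0.0256 0.2991]  S=[0.5615 0.0688; 0.0688 0.8314]  K=[0.5867 0.0344; -0.0367 0.3668]  nu=[3.1416, -2.3820]  x^+=[0.0761, -0.3278]  P^+=[0.1365 0.0125; 0.0125 0.1883]
step 3: x^-=[0.0755, -0.2422]  P^-=[0.3113 0.0126; 0.0126 0.2385]  S=[0.5407 0.0573; 0.0573 0.7670]  K=[0.5713 0.0266; -0.0410 0.3161]  nu=[1.4476, 3.1724]  x^+=[0.9867, 0.7013]  P^+=[0.1326 0.0086; 0.0086 0.1624]
step 4: x^-=[0.7811, 0.7711]  P^-=[0.3088 0.0103; 0.0103 0.2208]  S=[0.5385 0.0559; 0.0559 0.7486]  K=[0.5696 0.0248; -0.0407 0.2997]  nu=[0.3329, 2.6574]  x^+=[1.0367, 1.5539]  P^+=[0.1321 0.0077; 0.0077 0.1540]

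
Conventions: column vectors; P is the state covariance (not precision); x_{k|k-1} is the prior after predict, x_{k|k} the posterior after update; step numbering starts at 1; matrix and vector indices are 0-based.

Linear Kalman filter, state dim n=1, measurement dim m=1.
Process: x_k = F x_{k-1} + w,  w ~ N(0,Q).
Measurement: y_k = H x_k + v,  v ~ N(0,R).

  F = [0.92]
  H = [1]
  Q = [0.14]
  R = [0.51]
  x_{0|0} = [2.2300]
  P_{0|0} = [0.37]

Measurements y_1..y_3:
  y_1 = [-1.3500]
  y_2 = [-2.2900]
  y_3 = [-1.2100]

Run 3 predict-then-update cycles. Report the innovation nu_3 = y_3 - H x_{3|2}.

innov = [-0.5910]

step 1: x^-=[2.0516]  P^-=[0.4532]  S=[0.9632]  K=[0.4705]  nu=[-3.4016]  x^+=[0.4512]  P^+=[0.2400]
step 2: x^-=[0.4151]  P^-=[0.3431]  S=[0.8531]  K=[0.4022]  nu=[-2.7051]  x^+=[-0.6729]  P^+=[0.2051]
step 3: x^-=[-0.6190]  P^-=[0.3136]  S=[0.8236]  K=[0.3808]  nu=[-0.5910]  x^+=[-0.8441]  P^+=[0.1942]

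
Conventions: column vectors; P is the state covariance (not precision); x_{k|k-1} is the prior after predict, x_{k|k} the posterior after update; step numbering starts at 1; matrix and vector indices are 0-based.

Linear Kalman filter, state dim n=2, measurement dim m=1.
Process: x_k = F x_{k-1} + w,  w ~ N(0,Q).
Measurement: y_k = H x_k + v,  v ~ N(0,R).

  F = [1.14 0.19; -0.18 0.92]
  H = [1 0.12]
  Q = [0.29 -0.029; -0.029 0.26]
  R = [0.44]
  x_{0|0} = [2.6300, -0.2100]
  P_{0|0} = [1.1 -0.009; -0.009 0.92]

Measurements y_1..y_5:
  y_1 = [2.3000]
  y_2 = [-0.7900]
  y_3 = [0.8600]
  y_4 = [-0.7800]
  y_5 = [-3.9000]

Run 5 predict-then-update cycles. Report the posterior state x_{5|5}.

step 1: x^-=[2.9583, -0.6666]  P^-=[1.7489 -0.1030; -0.1030 1.0773]  S=[2.1797]  K=[0.7967; 0.0120]  nu=[-0.5783]  x^+=[2.4976, -0.6736]  P^+=[0.3654 -0.1239; -0.1239 1.0770]
step 2: x^-=[2.7193, -1.0692]  P^-=[0.7501 -0.0415; -0.0415 1.2245]  S=[1.1978]  K=[0.6221; 0.0880]  nu=[-3.3809]  x^+=[0.6160, -1.3669]  P^+=[0.2866 -0.1071; -0.1071 1.2152]
step 3: x^-=[0.4426, -1.3685]  P^-=[0.6599 0.0160; 0.0160 1.3333]  S=[1.1229]  K=[0.5894; 0.1567]  nu=[0.5817]  x^+=[0.7854, -1.2773]  P^+=[0.2698 -0.0877; -0.0877 1.3057]
step 4: x^-=[0.6526, -1.3165]  P^-=[0.6498 0.0548; 0.0548 1.4029]  S=[1.1232]  K=[0.5844; 0.1987]  nu=[-1.2746]  x^+=[-0.0923, -1.5698]  P^+=[0.2662 -0.0756; -0.0756 1.3586]
step 5: x^-=[-0.4035, -1.4276]  P^-=[0.6523 0.0772; 0.0772 1.4436]  S=[1.1316]  K=[0.5846; 0.2213]  nu=[-3.3252]  x^+=[-2.3474, -2.1634]  P^+=[0.2655 -0.0692; -0.0692 1.3882]

x_post = [-2.3474, -2.1634]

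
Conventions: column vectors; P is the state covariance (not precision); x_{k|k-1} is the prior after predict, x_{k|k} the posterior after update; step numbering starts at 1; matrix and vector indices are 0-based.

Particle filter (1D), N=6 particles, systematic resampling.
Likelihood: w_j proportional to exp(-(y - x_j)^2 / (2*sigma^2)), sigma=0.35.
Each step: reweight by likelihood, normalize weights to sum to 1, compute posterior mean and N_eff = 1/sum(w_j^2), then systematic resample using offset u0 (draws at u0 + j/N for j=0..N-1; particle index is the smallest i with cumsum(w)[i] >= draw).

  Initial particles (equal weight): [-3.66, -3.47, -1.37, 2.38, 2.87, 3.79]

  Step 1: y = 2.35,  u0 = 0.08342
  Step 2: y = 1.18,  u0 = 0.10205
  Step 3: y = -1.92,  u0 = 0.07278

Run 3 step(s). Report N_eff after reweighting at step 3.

N_eff = 6.0000

step 1: w=[0.0000, 0.0000, 0.0000, 0.7501, 0.2497, 0.0002]  mean=2.5026  Neff=1.5998  idx=[3, 3, 3, 3, 3, 4]
step 2: w=[0.1999, 0.1999, 0.1999, 0.1999, 0.1999, 0.0006]  mean=2.3803  Neff=5.0062  idx=[0, 1, 2, 3, 3, 4]
step 3: w=[0.1667, 0.1667, 0.1667, 0.1667, 0.1667, 0.1667]  mean=2.3800  Neff=6.0000  idx=[0, 1, 2, 3, 4, 5]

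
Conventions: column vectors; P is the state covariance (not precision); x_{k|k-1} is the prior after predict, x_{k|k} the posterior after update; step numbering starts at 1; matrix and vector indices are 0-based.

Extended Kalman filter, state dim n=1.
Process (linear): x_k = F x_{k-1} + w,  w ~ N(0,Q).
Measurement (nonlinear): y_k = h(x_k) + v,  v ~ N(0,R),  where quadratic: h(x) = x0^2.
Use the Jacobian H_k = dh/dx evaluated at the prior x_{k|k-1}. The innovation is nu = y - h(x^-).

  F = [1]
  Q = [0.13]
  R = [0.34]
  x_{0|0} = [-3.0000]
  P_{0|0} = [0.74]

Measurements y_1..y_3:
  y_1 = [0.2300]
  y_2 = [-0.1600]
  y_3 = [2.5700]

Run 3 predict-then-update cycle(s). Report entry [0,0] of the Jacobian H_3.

H_jac[0,0] = -1.7852

step 1: x^-=[-3.0000]  P^-=[0.8700]  H_jac=[-6.0000]  S=[31.6600]  K=[-0.1649]  nu=[-8.7700]  x^+=[-1.5540]  P^+=[0.0093]
step 2: x^-=[-1.5540]  P^-=[0.1393]  H_jac=[-3.1081]  S=[1.6861]  K=[-0.2569]  nu=[-2.5750]  x^+=[-0.8926]  P^+=[0.0281]
step 3: x^-=[-0.8926]  P^-=[0.1581]  H_jac=[-1.7852]  S=[0.8439]  K=[-0.3345]  nu=[1.7733]  x^+=[-1.4857]  P^+=[0.0637]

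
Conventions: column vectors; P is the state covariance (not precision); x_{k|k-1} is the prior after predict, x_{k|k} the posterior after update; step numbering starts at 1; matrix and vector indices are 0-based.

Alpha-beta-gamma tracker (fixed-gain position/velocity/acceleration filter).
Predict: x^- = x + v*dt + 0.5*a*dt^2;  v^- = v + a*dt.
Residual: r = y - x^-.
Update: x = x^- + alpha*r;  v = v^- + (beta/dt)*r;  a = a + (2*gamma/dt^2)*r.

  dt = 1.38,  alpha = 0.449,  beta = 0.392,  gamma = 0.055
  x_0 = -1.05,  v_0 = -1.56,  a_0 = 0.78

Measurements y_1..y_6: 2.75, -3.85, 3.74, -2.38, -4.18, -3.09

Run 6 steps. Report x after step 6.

step 1: x_pred=-2.4601  r=5.2101  x^+=-0.1208  v^+=0.9964  a^+=1.0809
step 2: x_pred=2.2835  r=-6.1335  x^+=-0.4704  v^+=0.7458  a^+=0.7267
step 3: x_pred=1.2507  r=2.4893  x^+=2.3684  v^+=2.4557  a^+=0.8704
step 4: x_pred=6.5861  r=-8.9661  x^+=2.5603  v^+=1.1100  a^+=0.3526
step 5: x_pred=4.4279  r=-8.6079  x^+=0.5629  v^+=-0.8486  a^+=-0.1446
step 6: x_pred=-0.7458  r=-2.3442  x^+=-1.7984  v^+=-1.7141  a^+=-0.2800

x_post = -1.7984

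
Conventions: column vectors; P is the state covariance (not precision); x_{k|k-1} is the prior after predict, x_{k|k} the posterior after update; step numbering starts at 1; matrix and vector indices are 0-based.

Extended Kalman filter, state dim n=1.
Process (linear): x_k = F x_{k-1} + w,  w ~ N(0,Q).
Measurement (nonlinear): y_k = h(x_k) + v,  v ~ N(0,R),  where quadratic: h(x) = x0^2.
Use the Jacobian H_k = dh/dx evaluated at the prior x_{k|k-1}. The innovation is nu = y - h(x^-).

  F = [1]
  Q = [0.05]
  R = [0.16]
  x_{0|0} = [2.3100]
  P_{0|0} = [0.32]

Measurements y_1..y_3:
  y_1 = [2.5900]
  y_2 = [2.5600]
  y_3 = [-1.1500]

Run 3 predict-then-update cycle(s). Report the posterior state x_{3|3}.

x_post = [0.6927]

step 1: x^-=[2.3100]  P^-=[0.3700]  H_jac=[4.6200]  S=[8.0574]  K=[0.2122]  nu=[-2.7461]  x^+=[1.7274]  P^+=[0.0073]
step 2: x^-=[1.7274]  P^-=[0.0573]  H_jac=[3.4548]  S=[0.8445]  K=[0.2346]  nu=[-0.4239]  x^+=[1.6279]  P^+=[0.0109]
step 3: x^-=[1.6279]  P^-=[0.0609]  H_jac=[3.2559]  S=[0.8052]  K=[0.2461]  nu=[-3.8002]  x^+=[0.6927]  P^+=[0.0121]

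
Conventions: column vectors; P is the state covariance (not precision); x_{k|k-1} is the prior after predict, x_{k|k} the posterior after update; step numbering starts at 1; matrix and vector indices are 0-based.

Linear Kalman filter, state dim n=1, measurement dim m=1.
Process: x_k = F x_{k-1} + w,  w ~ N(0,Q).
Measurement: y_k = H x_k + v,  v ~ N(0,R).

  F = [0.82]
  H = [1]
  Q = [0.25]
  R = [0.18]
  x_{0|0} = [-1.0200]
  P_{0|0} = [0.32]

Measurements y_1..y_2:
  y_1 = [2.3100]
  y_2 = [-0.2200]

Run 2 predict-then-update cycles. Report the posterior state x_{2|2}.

x_post = [0.2652]

step 1: x^-=[-0.8364]  P^-=[0.4652]  S=[0.6452]  K=[0.7210]  nu=[3.1464]  x^+=[1.4322]  P^+=[0.1298]
step 2: x^-=[1.1744]  P^-=[0.3373]  S=[0.5173]  K=[0.6520]  nu=[-1.3944]  x^+=[0.2652]  P^+=[0.1174]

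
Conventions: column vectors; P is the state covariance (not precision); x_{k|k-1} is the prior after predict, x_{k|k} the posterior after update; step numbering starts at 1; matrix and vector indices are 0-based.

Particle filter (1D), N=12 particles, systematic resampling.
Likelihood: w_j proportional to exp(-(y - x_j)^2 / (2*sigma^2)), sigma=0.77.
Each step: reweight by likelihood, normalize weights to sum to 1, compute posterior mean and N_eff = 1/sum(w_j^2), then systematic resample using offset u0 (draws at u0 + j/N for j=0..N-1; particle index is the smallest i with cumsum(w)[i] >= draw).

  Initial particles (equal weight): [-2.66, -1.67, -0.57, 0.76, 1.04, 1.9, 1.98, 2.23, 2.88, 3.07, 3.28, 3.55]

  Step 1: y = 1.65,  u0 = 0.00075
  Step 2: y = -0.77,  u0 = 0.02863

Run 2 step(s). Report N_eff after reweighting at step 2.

N_eff = 1.6059

step 1: w=[0.0000, 0.0000, 0.0035, 0.1142, 0.1628, 0.2113, 0.2032, 0.1677, 0.0622, 0.0407, 0.0237, 0.0106]  mean=1.8515  Neff=6.2557  idx=[2, 3, 4, 4, 5, 5, 6, 6, 6, 7, 7, 8]
step 2: w=[0.7778, 0.1117, 0.0508, 0.0508, 0.0020, 0.0020, 0.0014, 0.0014, 0.0014, 0.0004, 0.0004, 0.0000]  mean=-0.2354  Neff=1.6059  idx=[0, 0, 0, 0, 0, 0, 0, 0, 0, 1, 1, 3]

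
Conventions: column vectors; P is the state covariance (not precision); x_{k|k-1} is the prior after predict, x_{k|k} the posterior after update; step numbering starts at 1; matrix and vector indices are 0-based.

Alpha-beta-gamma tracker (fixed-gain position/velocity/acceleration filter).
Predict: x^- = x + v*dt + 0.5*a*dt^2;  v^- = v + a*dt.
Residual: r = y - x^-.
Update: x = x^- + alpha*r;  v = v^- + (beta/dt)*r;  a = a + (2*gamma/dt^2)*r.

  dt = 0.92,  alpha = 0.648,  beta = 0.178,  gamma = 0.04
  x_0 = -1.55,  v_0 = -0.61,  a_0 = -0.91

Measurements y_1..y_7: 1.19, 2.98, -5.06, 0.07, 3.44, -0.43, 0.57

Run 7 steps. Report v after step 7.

v_post = -0.0621

step 1: x_pred=-2.4963  r=3.6863  x^+=-0.1076  v^+=-0.7340  a^+=-0.5616
step 2: x_pred=-1.0205  r=4.0005  x^+=1.5718  v^+=-0.4766  a^+=-0.1835
step 3: x_pred=1.0557  r=-6.1157  x^+=-2.9073  v^+=-1.8287  a^+=-0.7615
step 4: x_pred=-4.9119  r=4.9819  x^+=-1.6836  v^+=-1.5653  a^+=-0.2906
step 5: x_pred=-3.2467  r=6.6867  x^+=1.0863  v^+=-0.5390  a^+=0.3414
step 6: x_pred=0.7349  r=-1.1649  x^+=-0.0200  v^+=-0.4503  a^+=0.2313
step 7: x_pred=-0.3363  r=0.9063  x^+=0.2510  v^+=-0.0621  a^+=0.3170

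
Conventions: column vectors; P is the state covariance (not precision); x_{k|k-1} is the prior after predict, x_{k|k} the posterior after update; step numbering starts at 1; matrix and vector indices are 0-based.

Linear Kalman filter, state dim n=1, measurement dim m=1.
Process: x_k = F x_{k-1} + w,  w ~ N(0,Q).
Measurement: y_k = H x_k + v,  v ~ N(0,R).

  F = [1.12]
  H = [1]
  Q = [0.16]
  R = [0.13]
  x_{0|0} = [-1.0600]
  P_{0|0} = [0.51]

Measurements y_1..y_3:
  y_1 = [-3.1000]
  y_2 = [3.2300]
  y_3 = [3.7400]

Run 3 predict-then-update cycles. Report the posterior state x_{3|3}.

step 1: x^-=[-1.1872]  P^-=[0.7997]  S=[0.9297]  K=[0.8602]  nu=[-1.9128]  x^+=[-2.8325]  P^+=[0.1118]
step 2: x^-=[-3.1725]  P^-=[0.3003]  S=[0.4303]  K=[0.6979]  nu=[6.4025]  x^+=[1.2956]  P^+=[0.0907]
step 3: x^-=[1.4511]  P^-=[0.2738]  S=[0.4038]  K=[0.6781]  nu=[2.2889]  x^+=[3.0031]  P^+=[0.0881]

x_post = [3.0031]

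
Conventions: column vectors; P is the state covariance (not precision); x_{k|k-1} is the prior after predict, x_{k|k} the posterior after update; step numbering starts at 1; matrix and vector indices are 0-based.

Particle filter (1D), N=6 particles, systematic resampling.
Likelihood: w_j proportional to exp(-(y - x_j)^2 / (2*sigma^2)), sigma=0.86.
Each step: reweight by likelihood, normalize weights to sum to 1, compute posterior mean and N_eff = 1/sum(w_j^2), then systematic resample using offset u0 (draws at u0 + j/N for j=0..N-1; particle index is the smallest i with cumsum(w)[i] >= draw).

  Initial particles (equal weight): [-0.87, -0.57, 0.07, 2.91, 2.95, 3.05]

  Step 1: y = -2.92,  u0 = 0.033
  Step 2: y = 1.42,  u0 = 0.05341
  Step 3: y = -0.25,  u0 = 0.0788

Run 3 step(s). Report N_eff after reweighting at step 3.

N_eff = 5.9463

step 1: w=[0.6895, 0.2825, 0.0280, 0.0000, 0.0000, 0.0000]  mean=-0.7589  Neff=1.7986  idx=[0, 0, 0, 0, 1, 1]
step 2: w=[0.1141, 0.1141, 0.1141, 0.1141, 0.2718, 0.2718]  mean=-0.7069  Neff=5.0043  idx=[0, 1, 3, 4, 4, 5]
step 3: w=[0.1508, 0.1508, 0.1508, 0.1825, 0.1825, 0.1825]  mean=-0.7057  Neff=5.9463  idx=[0, 1, 2, 3, 4, 5]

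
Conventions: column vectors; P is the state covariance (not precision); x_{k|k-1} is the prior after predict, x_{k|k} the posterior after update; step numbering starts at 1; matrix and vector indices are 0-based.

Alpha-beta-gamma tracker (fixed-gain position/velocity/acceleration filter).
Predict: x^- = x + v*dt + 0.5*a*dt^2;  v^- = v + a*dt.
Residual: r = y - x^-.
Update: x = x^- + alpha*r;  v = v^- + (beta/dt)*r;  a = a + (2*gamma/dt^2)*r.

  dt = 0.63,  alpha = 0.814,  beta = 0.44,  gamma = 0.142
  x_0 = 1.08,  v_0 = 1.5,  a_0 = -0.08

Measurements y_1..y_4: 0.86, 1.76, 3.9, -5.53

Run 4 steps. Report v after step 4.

v_post = -5.0259

step 1: x_pred=2.0091  r=-1.1491  x^+=1.0737  v^+=0.6470  a^+=-0.9023
step 2: x_pred=1.3023  r=0.4577  x^+=1.6749  v^+=0.3983  a^+=-0.5748
step 3: x_pred=1.8117  r=2.0883  x^+=3.5116  v^+=1.4947  a^+=0.9195
step 4: x_pred=4.6357  r=-10.1657  x^+=-3.6392  v^+=-5.0259  a^+=-6.3545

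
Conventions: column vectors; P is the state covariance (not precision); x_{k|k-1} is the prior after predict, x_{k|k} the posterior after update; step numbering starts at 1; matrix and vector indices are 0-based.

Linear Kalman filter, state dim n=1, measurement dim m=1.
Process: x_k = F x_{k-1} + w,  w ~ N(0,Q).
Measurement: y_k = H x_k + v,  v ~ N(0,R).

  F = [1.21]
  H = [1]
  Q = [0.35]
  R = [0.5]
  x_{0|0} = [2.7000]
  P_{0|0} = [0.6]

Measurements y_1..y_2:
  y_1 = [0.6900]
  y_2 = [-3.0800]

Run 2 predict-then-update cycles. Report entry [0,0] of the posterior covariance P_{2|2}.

step 1: x^-=[3.2670]  P^-=[1.2285]  S=[1.7285]  K=[0.7107]  nu=[-2.5770]  x^+=[1.4355]  P^+=[0.3554]
step 2: x^-=[1.7369]  P^-=[0.8703]  S=[1.3703]  K=[0.6351]  nu=[-4.8169]  x^+=[-1.3224]  P^+=[0.3176]

P_post[0,0] = 0.3176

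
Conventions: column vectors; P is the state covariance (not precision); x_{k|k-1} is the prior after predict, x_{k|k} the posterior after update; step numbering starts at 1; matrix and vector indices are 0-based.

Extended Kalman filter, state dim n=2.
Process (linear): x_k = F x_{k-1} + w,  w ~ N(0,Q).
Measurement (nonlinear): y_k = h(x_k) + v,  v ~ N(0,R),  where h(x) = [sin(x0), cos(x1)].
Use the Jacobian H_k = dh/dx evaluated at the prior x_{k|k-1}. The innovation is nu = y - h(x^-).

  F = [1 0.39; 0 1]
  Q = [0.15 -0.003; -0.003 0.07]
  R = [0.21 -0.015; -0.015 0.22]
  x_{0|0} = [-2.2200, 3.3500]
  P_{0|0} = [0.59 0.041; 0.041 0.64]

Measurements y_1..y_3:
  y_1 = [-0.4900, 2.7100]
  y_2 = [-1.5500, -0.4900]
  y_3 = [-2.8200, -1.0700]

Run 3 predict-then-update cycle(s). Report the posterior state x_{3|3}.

step 1: x^-=[-0.9135, 3.3500]  P^-=[0.8693 0.2876; 0.2876 0.7100]  H_jac=[0.6110 0.0000; 0.0000 0.2069]  S=[0.5345 0.0214; 0.0214 0.2504]  K=[0.9876 0.1534; 0.3063 0.5605]  nu=[0.3016, 3.6884]  x^+=[-0.0498, 5.5099]  P^+=[0.3357 0.0915; 0.0915 0.5738]
step 2: x^-=[2.0991, 5.5099]  P^-=[0.6443 0.3123; 0.3123 0.6438]  H_jac=[-0.5041 0.0000; 0.0000 0.6985]  S=[0.3737 -0.1250; -0.1250 0.5341]  K=[-0.7947 0.2225; -0.1516 0.8065]  nu=[-2.4137, -1.2056]  x^+=[3.7489, 4.9035]  P^+=[0.3377 0.0871; 0.0871 0.2573]
step 3: x^-=[5.6613, 4.9035]  P^-=[0.5948 0.1845; 0.1845 0.3273]  H_jac=[0.8128 0.0000; 0.0000 0.9818]  S=[0.6029 0.1322; 0.1322 0.5355]  K=[0.7693 0.1483; 0.1238 0.5695]  nu=[-2.2374, -1.2599]  x^+=[3.7532, 3.9089]  P^+=[0.1960 0.0215; 0.0215 0.1257]

x_post = [3.7532, 3.9089]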